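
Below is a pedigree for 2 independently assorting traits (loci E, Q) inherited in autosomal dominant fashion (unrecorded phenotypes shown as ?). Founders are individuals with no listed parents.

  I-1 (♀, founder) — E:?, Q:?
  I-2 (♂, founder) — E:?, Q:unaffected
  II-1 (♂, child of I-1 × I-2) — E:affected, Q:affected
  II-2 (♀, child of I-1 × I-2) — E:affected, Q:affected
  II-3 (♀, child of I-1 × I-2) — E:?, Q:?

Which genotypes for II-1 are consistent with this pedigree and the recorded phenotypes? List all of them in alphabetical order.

E/I-1 ? ·: ee|Ee|EE
E/I-2 ? ·: ee|Ee|EE
E/II-1 aff I-1×I-2: Ee|EE
E/II-2 aff I-1×I-2: Ee|EE
E/II-3 ? I-1×I-2: ee|Ee|EE
⇒ E over [I-1,I-2,II-1,II-2,II-3]: 35 consistent
Q/I-1 ? ·: Qq|QQ
Q/I-2 un ·: qq
Q/II-1 aff I-1×I-2: Qq
Q/II-2 aff I-1×I-2: Qq
Q/II-3 ? I-1×I-2: qq|Qq
⇒ Q over [I-1,I-2,II-1,II-2,II-3]: 3 consistent

II-1 ∈ {EE Qq, Ee Qq}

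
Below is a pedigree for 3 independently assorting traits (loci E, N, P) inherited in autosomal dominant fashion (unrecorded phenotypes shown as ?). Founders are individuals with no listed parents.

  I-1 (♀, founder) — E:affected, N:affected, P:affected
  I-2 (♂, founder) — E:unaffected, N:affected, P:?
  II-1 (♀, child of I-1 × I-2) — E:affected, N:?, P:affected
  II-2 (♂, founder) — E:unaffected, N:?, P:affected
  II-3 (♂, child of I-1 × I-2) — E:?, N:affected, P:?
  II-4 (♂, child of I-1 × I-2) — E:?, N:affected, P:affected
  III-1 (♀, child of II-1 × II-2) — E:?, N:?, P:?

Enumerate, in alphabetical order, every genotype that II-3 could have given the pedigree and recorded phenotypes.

E/I-1 aff ·: Ee|EE
E/I-2 un ·: ee
E/II-1 aff I-1×I-2: Ee
E/II-2 un ·: ee
E/II-3 ? I-1×I-2: ee|Ee
E/II-4 ? I-1×I-2: ee|Ee
E/III-1 ? II-1×II-2: ee|Ee
⇒ E over [I-1,I-2,II-1,II-2,II-3,II-4,III-1]: 10 consistent
N/I-1 aff ·: Nn|NN
N/I-2 aff ·: Nn|NN
N/II-1 ? I-1×I-2: nn|Nn|NN
N/II-2 ? ·: nn|Nn|NN
N/II-3 aff I-1×I-2: Nn|NN
N/II-4 aff I-1×I-2: Nn|NN
N/III-1 ? II-1×II-2: nn|Nn|NN
⇒ N over [I-1,I-2,II-1,II-2,II-3,II-4,III-1]: 152 consistent
P/I-1 aff ·: Pp|PP
P/I-2 ? ·: pp|Pp|PP
P/II-1 aff I-1×I-2: Pp|PP
P/II-2 aff ·: Pp|PP
P/II-3 ? I-1×I-2: pp|Pp|PP
P/II-4 aff I-1×I-2: Pp|PP
P/III-1 ? II-1×II-2: pp|Pp|PP
⇒ P over [I-1,I-2,II-1,II-2,II-3,II-4,III-1]: 130 consistent

II-3 ∈ {Ee NN PP, Ee NN Pp, Ee NN pp, Ee Nn PP, Ee Nn Pp, Ee Nn pp, ee NN PP, ee NN Pp, ee NN pp, ee Nn PP, ee Nn Pp, ee Nn pp}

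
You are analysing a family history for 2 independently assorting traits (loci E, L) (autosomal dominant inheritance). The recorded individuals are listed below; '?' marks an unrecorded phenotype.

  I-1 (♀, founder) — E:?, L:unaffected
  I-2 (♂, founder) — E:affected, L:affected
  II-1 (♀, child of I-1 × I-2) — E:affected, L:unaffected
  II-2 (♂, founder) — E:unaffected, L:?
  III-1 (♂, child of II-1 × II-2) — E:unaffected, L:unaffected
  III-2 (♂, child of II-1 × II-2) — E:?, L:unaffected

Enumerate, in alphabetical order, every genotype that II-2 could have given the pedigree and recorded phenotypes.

II-2 ∈ {ee Ll, ee ll}

E/I-1 ? ·: ee|Ee|EE
E/I-2 aff ·: Ee|EE
E/II-1 aff I-1×I-2: Ee
E/II-2 un ·: ee
E/III-1 un II-1×II-2: ee
E/III-2 ? II-1×II-2: ee|Ee
⇒ E over [I-1,I-2,II-1,II-2,III-1,III-2]: 10 consistent
L/I-1 un ·: ll
L/I-2 aff ·: Ll
L/II-1 un I-1×I-2: ll
L/II-2 ? ·: ll|Ll
L/III-1 un II-1×II-2: ll
L/III-2 un II-1×II-2: ll
⇒ L over [I-1,I-2,II-1,II-2,III-1,III-2]: 2 consistent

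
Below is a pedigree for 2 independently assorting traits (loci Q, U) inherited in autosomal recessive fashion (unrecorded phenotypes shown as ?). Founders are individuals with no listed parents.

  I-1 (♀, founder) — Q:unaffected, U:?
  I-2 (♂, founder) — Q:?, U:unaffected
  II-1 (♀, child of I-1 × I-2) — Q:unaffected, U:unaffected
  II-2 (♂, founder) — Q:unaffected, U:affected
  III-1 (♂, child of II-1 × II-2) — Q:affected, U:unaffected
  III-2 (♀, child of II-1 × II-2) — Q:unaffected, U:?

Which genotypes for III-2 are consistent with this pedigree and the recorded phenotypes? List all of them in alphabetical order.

III-2 ∈ {QQ Uu, QQ uu, Qq Uu, Qq uu}

Q/I-1 un ·: QQ|Qq
Q/I-2 ? ·: QQ|Qq|qq
Q/II-1 un I-1×I-2: Qq
Q/II-2 un ·: Qq
Q/III-1 aff II-1×II-2: qq
Q/III-2 un II-1×II-2: QQ|Qq
⇒ Q over [I-1,I-2,II-1,II-2,III-1,III-2]: 10 consistent
U/I-1 ? ·: UU|Uu|uu
U/I-2 un ·: UU|Uu
U/II-1 un I-1×I-2: UU|Uu
U/II-2 aff ·: uu
U/III-1 un II-1×II-2: Uu
U/III-2 ? II-1×II-2: Uu|uu
⇒ U over [I-1,I-2,II-1,II-2,III-1,III-2]: 14 consistent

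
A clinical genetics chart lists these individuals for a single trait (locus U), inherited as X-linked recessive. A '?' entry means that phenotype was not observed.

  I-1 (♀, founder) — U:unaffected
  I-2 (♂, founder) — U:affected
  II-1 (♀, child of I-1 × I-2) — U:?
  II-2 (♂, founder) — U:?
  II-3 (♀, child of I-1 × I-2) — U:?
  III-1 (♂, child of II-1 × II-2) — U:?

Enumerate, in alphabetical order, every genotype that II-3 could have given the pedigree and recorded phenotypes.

II-3 ∈ {X^UX^u, X^uX^u}

U/I-1 un ·: X^UX^U|X^UX^u
U/I-2 aff ·: X^uY
U/II-1 ? I-1×I-2: X^UX^u|X^uX^u
U/II-2 ? ·: X^UY|X^uY
U/II-3 ? I-1×I-2: X^UX^u|X^uX^u
U/III-1 ? II-1×II-2: X^UY|X^uY
⇒ U over [I-1,I-2,II-1,II-2,II-3,III-1]: 16 consistent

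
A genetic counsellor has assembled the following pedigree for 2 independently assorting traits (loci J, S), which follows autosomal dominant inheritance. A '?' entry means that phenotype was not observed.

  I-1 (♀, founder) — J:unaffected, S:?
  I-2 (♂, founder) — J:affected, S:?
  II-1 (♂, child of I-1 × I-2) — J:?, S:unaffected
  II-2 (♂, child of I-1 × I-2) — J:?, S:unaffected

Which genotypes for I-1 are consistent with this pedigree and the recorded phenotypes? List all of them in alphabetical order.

I-1 ∈ {jj Ss, jj ss}

J/I-1 un ·: jj
J/I-2 aff ·: Jj|JJ
J/II-1 ? I-1×I-2: jj|Jj
J/II-2 ? I-1×I-2: jj|Jj
⇒ J over [I-1,I-2,II-1,II-2]: 5 consistent
S/I-1 ? ·: ss|Ss
S/I-2 ? ·: ss|Ss
S/II-1 un I-1×I-2: ss
S/II-2 un I-1×I-2: ss
⇒ S over [I-1,I-2,II-1,II-2]: 4 consistent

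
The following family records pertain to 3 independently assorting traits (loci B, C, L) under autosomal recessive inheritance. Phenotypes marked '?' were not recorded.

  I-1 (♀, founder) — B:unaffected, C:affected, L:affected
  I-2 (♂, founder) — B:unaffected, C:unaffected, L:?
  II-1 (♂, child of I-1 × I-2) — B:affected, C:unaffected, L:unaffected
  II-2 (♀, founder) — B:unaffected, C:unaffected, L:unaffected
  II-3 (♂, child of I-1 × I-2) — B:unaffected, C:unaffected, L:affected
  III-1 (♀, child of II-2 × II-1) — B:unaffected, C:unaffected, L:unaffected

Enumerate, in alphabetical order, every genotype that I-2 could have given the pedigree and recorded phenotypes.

B/I-1 un ·: Bb
B/I-2 un ·: Bb
B/II-1 aff I-1×I-2: bb
B/II-2 un ·: BB|Bb
B/II-3 un I-1×I-2: BB|Bb
B/III-1 un II-2×II-1: Bb
⇒ B over [I-1,I-2,II-1,II-2,II-3,III-1]: 4 consistent
C/I-1 aff ·: cc
C/I-2 un ·: CC|Cc
C/II-1 un I-1×I-2: Cc
C/II-2 un ·: CC|Cc
C/II-3 un I-1×I-2: Cc
C/III-1 un II-2×II-1: CC|Cc
⇒ C over [I-1,I-2,II-1,II-2,II-3,III-1]: 8 consistent
L/I-1 aff ·: ll
L/I-2 ? ·: Ll
L/II-1 un I-1×I-2: Ll
L/II-2 un ·: LL|Ll
L/II-3 aff I-1×I-2: ll
L/III-1 un II-2×II-1: LL|Ll
⇒ L over [I-1,I-2,II-1,II-2,II-3,III-1]: 4 consistent

I-2 ∈ {Bb CC Ll, Bb Cc Ll}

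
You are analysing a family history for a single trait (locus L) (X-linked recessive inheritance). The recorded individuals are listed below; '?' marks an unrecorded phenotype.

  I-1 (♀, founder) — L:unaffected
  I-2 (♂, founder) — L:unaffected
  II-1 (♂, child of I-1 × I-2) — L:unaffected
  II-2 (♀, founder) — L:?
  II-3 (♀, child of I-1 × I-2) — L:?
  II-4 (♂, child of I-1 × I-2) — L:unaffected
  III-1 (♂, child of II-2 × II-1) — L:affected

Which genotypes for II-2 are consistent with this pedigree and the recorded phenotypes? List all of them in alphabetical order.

L/I-1 un ·: X^LX^L|X^LX^l
L/I-2 un ·: X^LY
L/II-1 un I-1×I-2: X^LY
L/II-2 ? ·: X^LX^l|X^lX^l
L/II-3 ? I-1×I-2: X^LX^L|X^LX^l
L/II-4 un I-1×I-2: X^LY
L/III-1 aff II-2×II-1: X^lY
⇒ L over [I-1,I-2,II-1,II-2,II-3,II-4,III-1]: 6 consistent

II-2 ∈ {X^LX^l, X^lX^l}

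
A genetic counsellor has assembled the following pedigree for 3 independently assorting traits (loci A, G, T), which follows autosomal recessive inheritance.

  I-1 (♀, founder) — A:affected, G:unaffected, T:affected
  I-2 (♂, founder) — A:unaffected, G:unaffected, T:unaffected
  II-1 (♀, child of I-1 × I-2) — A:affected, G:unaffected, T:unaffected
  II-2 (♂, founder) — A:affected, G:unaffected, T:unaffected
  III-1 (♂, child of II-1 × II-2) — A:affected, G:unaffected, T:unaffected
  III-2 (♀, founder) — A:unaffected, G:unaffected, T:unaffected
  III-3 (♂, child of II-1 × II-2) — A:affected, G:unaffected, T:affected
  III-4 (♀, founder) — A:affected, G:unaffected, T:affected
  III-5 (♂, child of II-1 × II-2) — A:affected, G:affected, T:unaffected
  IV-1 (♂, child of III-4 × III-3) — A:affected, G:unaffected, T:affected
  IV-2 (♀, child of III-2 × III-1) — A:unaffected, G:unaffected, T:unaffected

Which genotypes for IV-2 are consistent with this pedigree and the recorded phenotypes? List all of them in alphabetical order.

A/I-1 aff ·: aa
A/I-2 un ·: Aa
A/II-1 aff I-1×I-2: aa
A/II-2 aff ·: aa
A/III-1 aff II-1×II-2: aa
A/III-2 un ·: AA|Aa
A/III-3 aff II-1×II-2: aa
A/III-4 aff ·: aa
A/III-5 aff II-1×II-2: aa
A/IV-1 aff III-4×III-3: aa
A/IV-2 un III-2×III-1: Aa
⇒ A over [I-1,I-2,II-1,II-2,III-1,III-2,III-3,III-4,III-5,IV-1,IV-2]: 2 consistent
G/I-1 un ·: GG|Gg
G/I-2 un ·: GG|Gg
G/II-1 un I-1×I-2: Gg
G/II-2 un ·: Gg
G/III-1 un II-1×II-2: GG|Gg
G/III-2 un ·: GG|Gg
G/III-3 un II-1×II-2: GG|Gg
G/III-4 un ·: GG|Gg
G/III-5 aff II-1×II-2: gg
G/IV-1 un III-4×III-3: GG|Gg
G/IV-2 un III-2×III-1: GG|Gg
⇒ G over [I-1,I-2,II-1,II-2,III-1,III-2,III-3,III-4,III-5,IV-1,IV-2]: 147 consistent
T/I-1 aff ·: tt
T/I-2 un ·: TT|Tt
T/II-1 un I-1×I-2: Tt
T/II-2 un ·: Tt
T/III-1 un II-1×II-2: TT|Tt
T/III-2 un ·: TT|Tt
T/III-3 aff II-1×II-2: tt
T/III-4 aff ·: tt
T/III-5 un II-1×II-2: TT|Tt
T/IV-1 aff III-4×III-3: tt
T/IV-2 un III-2×III-1: TT|Tt
⇒ T over [I-1,I-2,II-1,II-2,III-1,III-2,III-3,III-4,III-5,IV-1,IV-2]: 28 consistent

IV-2 ∈ {Aa GG TT, Aa GG Tt, Aa Gg TT, Aa Gg Tt}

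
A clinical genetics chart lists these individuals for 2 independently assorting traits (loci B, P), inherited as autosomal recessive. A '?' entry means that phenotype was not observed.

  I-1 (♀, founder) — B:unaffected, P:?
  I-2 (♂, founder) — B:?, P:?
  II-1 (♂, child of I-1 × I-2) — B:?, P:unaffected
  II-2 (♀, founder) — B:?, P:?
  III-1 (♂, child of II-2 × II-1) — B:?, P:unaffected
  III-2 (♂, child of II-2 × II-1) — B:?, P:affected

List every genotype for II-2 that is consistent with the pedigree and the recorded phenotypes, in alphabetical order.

II-2 ∈ {BB Pp, BB pp, Bb Pp, Bb pp, bb Pp, bb pp}

B/I-1 un ·: BB|Bb
B/I-2 ? ·: BB|Bb|bb
B/II-1 ? I-1×I-2: BB|Bb|bb
B/II-2 ? ·: BB|Bb|bb
B/III-1 ? II-2×II-1: BB|Bb|bb
B/III-2 ? II-2×II-1: BB|Bb|bb
⇒ B over [I-1,I-2,II-1,II-2,III-1,III-2]: 121 consistent
P/I-1 ? ·: PP|Pp|pp
P/I-2 ? ·: PP|Pp|pp
P/II-1 un I-1×I-2: Pp
P/II-2 ? ·: Pp|pp
P/III-1 un II-2×II-1: PP|Pp
P/III-2 aff II-2×II-1: pp
⇒ P over [I-1,I-2,II-1,II-2,III-1,III-2]: 21 consistent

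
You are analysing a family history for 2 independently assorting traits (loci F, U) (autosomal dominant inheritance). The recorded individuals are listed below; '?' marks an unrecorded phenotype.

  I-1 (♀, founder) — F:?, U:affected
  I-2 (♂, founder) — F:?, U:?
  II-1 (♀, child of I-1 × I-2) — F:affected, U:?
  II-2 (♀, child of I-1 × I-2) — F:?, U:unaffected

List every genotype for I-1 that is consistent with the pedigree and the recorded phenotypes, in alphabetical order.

F/I-1 ? ·: ff|Ff|FF
F/I-2 ? ·: ff|Ff|FF
F/II-1 aff I-1×I-2: Ff|FF
F/II-2 ? I-1×I-2: ff|Ff|FF
⇒ F over [I-1,I-2,II-1,II-2]: 21 consistent
U/I-1 aff ·: Uu
U/I-2 ? ·: uu|Uu
U/II-1 ? I-1×I-2: uu|Uu|UU
U/II-2 un I-1×I-2: uu
⇒ U over [I-1,I-2,II-1,II-2]: 5 consistent

I-1 ∈ {FF Uu, Ff Uu, ff Uu}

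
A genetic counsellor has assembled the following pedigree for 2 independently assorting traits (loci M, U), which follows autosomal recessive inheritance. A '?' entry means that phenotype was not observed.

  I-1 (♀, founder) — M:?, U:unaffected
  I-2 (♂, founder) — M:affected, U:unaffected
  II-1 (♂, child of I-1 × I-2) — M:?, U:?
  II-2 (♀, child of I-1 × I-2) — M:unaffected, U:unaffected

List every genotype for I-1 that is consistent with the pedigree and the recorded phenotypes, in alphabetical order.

M/I-1 ? ·: MM|Mm
M/I-2 aff ·: mm
M/II-1 ? I-1×I-2: Mm|mm
M/II-2 un I-1×I-2: Mm
⇒ M over [I-1,I-2,II-1,II-2]: 3 consistent
U/I-1 un ·: UU|Uu
U/I-2 un ·: UU|Uu
U/II-1 ? I-1×I-2: UU|Uu|uu
U/II-2 un I-1×I-2: UU|Uu
⇒ U over [I-1,I-2,II-1,II-2]: 15 consistent

I-1 ∈ {MM UU, MM Uu, Mm UU, Mm Uu}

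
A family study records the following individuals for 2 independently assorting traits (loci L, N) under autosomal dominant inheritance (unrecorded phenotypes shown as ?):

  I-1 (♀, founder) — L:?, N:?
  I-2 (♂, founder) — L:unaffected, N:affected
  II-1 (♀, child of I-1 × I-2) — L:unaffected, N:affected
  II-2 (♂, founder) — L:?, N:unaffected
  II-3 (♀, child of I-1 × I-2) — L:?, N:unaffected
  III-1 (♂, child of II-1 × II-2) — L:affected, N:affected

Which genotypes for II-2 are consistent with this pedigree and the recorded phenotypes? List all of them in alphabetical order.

L/I-1 ? ·: ll|Ll
L/I-2 un ·: ll
L/II-1 un I-1×I-2: ll
L/II-2 ? ·: Ll|LL
L/II-3 ? I-1×I-2: ll|Ll
L/III-1 aff II-1×II-2: Ll
⇒ L over [I-1,I-2,II-1,II-2,II-3,III-1]: 6 consistent
N/I-1 ? ·: nn|Nn
N/I-2 aff ·: Nn
N/II-1 aff I-1×I-2: Nn|NN
N/II-2 un ·: nn
N/II-3 un I-1×I-2: nn
N/III-1 aff II-1×II-2: Nn
⇒ N over [I-1,I-2,II-1,II-2,II-3,III-1]: 3 consistent

II-2 ∈ {LL nn, Ll nn}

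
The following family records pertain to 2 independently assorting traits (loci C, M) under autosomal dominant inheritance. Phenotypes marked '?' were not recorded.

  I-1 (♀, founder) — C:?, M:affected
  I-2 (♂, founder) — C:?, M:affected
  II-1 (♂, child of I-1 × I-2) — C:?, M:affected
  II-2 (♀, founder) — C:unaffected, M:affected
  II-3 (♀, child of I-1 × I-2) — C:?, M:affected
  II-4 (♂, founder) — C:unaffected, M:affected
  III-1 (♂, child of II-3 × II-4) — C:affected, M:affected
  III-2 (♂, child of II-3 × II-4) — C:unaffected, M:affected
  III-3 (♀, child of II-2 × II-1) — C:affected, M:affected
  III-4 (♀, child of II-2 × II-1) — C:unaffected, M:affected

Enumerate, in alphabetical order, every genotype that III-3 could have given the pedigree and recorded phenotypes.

C/I-1 ? ·: cc|Cc|CC
C/I-2 ? ·: cc|Cc|CC
C/II-1 ? I-1×I-2: Cc
C/II-2 un ·: cc
C/II-3 ? I-1×I-2: Cc
C/II-4 un ·: cc
C/III-1 aff II-3×II-4: Cc
C/III-2 un II-3×II-4: cc
C/III-3 aff II-2×II-1: Cc
C/III-4 un II-2×II-1: cc
⇒ C over [I-1,I-2,II-1,II-2,II-3,II-4,III-1,III-2,III-3,III-4]: 7 consistent
M/I-1 aff ·: Mm|MM
M/I-2 aff ·: Mm|MM
M/II-1 aff I-1×I-2: Mm|MM
M/II-2 aff ·: Mm|MM
M/II-3 aff I-1×I-2: Mm|MM
M/II-4 aff ·: Mm|MM
M/III-1 aff II-3×II-4: Mm|MM
M/III-2 aff II-3×II-4: Mm|MM
M/III-3 aff II-2×II-1: Mm|MM
M/III-4 aff II-2×II-1: Mm|MM
⇒ M over [I-1,I-2,II-1,II-2,II-3,II-4,III-1,III-2,III-3,III-4]: 532 consistent

III-3 ∈ {Cc MM, Cc Mm}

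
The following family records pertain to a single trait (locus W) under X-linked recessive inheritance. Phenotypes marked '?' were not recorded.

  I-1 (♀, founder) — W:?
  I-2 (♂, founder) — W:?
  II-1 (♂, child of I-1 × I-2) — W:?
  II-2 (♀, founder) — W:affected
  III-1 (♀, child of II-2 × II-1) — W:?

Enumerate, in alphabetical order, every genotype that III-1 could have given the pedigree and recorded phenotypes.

III-1 ∈ {X^WX^w, X^wX^w}

W/I-1 ? ·: X^WX^W|X^WX^w|X^wX^w
W/I-2 ? ·: X^WY|X^wY
W/II-1 ? I-1×I-2: X^WY|X^wY
W/II-2 aff ·: X^wX^w
W/III-1 ? II-2×II-1: X^WX^w|X^wX^w
⇒ W over [I-1,I-2,II-1,II-2,III-1]: 8 consistent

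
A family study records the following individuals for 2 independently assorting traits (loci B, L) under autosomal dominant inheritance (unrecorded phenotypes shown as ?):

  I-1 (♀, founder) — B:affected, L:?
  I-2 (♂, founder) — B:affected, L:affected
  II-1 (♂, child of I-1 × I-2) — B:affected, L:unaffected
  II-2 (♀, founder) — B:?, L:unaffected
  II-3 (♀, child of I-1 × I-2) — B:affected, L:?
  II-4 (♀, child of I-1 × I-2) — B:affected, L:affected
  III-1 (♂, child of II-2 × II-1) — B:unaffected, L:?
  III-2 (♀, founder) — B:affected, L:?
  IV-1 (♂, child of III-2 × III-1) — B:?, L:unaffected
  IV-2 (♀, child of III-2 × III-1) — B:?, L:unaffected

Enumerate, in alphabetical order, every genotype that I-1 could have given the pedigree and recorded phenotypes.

I-1 ∈ {BB Ll, BB ll, Bb Ll, Bb ll}

B/I-1 aff ·: Bb|BB
B/I-2 aff ·: Bb|BB
B/II-1 aff I-1×I-2: Bb
B/II-2 ? ·: bb|Bb
B/II-3 aff I-1×I-2: Bb|BB
B/II-4 aff I-1×I-2: Bb|BB
B/III-1 un II-2×II-1: bb
B/III-2 aff ·: Bb|BB
B/IV-1 ? III-2×III-1: bb|Bb
B/IV-2 ? III-2×III-1: bb|Bb
⇒ B over [I-1,I-2,II-1,II-2,II-3,II-4,III-1,III-2,IV-1,IV-2]: 120 consistent
L/I-1 ? ·: ll|Ll
L/I-2 aff ·: Ll
L/II-1 un I-1×I-2: ll
L/II-2 un ·: ll
L/II-3 ? I-1×I-2: ll|Ll|LL
L/II-4 aff I-1×I-2: Ll|LL
L/III-1 ? II-2×II-1: ll
L/III-2 ? ·: ll|Ll
L/IV-1 un III-2×III-1: ll
L/IV-2 un III-2×III-1: ll
⇒ L over [I-1,I-2,II-1,II-2,II-3,II-4,III-1,III-2,IV-1,IV-2]: 16 consistent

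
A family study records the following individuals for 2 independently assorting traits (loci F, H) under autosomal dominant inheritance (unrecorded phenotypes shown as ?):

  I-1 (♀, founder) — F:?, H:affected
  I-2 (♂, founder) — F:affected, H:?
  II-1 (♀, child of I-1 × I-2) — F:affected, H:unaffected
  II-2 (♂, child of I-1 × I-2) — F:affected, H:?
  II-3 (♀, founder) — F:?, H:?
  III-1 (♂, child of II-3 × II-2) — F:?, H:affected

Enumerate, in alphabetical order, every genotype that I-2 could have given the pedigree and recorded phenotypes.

F/I-1 ? ·: ff|Ff|FF
F/I-2 aff ·: Ff|FF
F/II-1 aff I-1×I-2: Ff|FF
F/II-2 aff I-1×I-2: Ff|FF
F/II-3 ? ·: ff|Ff|FF
F/III-1 ? II-3×II-2: ff|Ff|FF
⇒ F over [I-1,I-2,II-1,II-2,II-3,III-1]: 84 consistent
H/I-1 aff ·: Hh
H/I-2 ? ·: hh|Hh
H/II-1 un I-1×I-2: hh
H/II-2 ? I-1×I-2: hh|Hh|HH
H/II-3 ? ·: hh|Hh|HH
H/III-1 aff II-3×II-2: Hh|HH
⇒ H over [I-1,I-2,II-1,II-2,II-3,III-1]: 18 consistent

I-2 ∈ {FF Hh, FF hh, Ff Hh, Ff hh}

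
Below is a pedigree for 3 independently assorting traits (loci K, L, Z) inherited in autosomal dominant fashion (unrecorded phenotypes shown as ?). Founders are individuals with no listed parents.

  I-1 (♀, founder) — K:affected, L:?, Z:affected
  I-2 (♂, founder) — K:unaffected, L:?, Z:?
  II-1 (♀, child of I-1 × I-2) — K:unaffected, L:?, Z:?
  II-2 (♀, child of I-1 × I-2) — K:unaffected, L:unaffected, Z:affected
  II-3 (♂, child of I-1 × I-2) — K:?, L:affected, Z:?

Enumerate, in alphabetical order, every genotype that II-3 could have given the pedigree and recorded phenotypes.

II-3 ∈ {Kk LL ZZ, Kk LL Zz, Kk LL zz, Kk Ll ZZ, Kk Ll Zz, Kk Ll zz, kk LL ZZ, kk LL Zz, kk LL zz, kk Ll ZZ, kk Ll Zz, kk Ll zz}

K/I-1 aff ·: Kk
K/I-2 un ·: kk
K/II-1 un I-1×I-2: kk
K/II-2 un I-1×I-2: kk
K/II-3 ? I-1×I-2: kk|Kk
⇒ K over [I-1,I-2,II-1,II-2,II-3]: 2 consistent
L/I-1 ? ·: ll|Ll
L/I-2 ? ·: ll|Ll
L/II-1 ? I-1×I-2: ll|Ll|LL
L/II-2 un I-1×I-2: ll
L/II-3 aff I-1×I-2: Ll|LL
⇒ L over [I-1,I-2,II-1,II-2,II-3]: 10 consistent
Z/I-1 aff ·: Zz|ZZ
Z/I-2 ? ·: zz|Zz|ZZ
Z/II-1 ? I-1×I-2: zz|Zz|ZZ
Z/II-2 aff I-1×I-2: Zz|ZZ
Z/II-3 ? I-1×I-2: zz|Zz|ZZ
⇒ Z over [I-1,I-2,II-1,II-2,II-3]: 40 consistent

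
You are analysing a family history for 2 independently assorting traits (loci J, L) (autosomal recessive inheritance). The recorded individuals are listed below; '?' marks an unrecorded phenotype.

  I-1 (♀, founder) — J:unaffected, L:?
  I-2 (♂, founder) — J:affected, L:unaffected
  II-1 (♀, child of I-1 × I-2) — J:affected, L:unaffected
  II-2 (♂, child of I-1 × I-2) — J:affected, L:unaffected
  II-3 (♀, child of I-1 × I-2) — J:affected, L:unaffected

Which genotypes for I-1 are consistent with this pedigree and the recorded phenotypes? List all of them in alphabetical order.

J/I-1 un ·: Jj
J/I-2 aff ·: jj
J/II-1 aff I-1×I-2: jj
J/II-2 aff I-1×I-2: jj
J/II-3 aff I-1×I-2: jj
⇒ J over [I-1,I-2,II-1,II-2,II-3]: 1 consistent
L/I-1 ? ·: LL|Ll|ll
L/I-2 un ·: LL|Ll
L/II-1 un I-1×I-2: LL|Ll
L/II-2 un I-1×I-2: LL|Ll
L/II-3 un I-1×I-2: LL|Ll
⇒ L over [I-1,I-2,II-1,II-2,II-3]: 27 consistent

I-1 ∈ {Jj LL, Jj Ll, Jj ll}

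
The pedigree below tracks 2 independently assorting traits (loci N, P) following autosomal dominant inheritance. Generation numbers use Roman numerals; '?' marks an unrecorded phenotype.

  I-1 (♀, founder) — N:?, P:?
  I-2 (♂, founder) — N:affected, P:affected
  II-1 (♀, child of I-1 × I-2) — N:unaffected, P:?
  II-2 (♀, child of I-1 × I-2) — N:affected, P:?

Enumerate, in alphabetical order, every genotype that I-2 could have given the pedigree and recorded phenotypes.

N/I-1 ? ·: nn|Nn
N/I-2 aff ·: Nn
N/II-1 un I-1×I-2: nn
N/II-2 aff I-1×I-2: Nn|NN
⇒ N over [I-1,I-2,II-1,II-2]: 3 consistent
P/I-1 ? ·: pp|Pp|PP
P/I-2 aff ·: Pp|PP
P/II-1 ? I-1×I-2: pp|Pp|PP
P/II-2 ? I-1×I-2: pp|Pp|PP
⇒ P over [I-1,I-2,II-1,II-2]: 23 consistent

I-2 ∈ {Nn PP, Nn Pp}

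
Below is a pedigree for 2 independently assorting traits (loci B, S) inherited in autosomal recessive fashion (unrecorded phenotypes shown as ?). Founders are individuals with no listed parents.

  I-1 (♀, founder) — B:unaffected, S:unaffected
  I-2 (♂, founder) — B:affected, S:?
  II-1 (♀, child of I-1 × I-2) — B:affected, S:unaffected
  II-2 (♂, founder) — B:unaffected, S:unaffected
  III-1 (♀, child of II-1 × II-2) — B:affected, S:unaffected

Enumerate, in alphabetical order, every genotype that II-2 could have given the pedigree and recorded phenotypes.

B/I-1 un ·: Bb
B/I-2 aff ·: bb
B/II-1 aff I-1×I-2: bb
B/II-2 un ·: Bb
B/III-1 aff II-1×II-2: bb
⇒ B over [I-1,I-2,II-1,II-2,III-1]: 1 consistent
S/I-1 un ·: SS|Ss
S/I-2 ? ·: SS|Ss|ss
S/II-1 un I-1×I-2: SS|Ss
S/II-2 un ·: SS|Ss
S/III-1 un II-1×II-2: SS|Ss
⇒ S over [I-1,I-2,II-1,II-2,III-1]: 32 consistent

II-2 ∈ {Bb SS, Bb Ss}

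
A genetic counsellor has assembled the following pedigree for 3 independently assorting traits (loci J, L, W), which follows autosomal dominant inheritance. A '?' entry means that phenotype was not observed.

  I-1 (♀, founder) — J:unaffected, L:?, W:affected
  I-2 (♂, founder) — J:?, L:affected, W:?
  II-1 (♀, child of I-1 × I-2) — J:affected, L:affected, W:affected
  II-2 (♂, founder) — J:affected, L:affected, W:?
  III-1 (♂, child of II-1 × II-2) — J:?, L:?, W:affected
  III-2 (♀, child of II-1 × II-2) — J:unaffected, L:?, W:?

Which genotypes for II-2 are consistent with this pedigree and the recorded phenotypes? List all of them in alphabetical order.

J/I-1 un ·: jj
J/I-2 ? ·: Jj|JJ
J/II-1 aff I-1×I-2: Jj
J/II-2 aff ·: Jj
J/III-1 ? II-1×II-2: jj|Jj|JJ
J/III-2 un II-1×II-2: jj
⇒ J over [I-1,I-2,II-1,II-2,III-1,III-2]: 6 consistent
L/I-1 ? ·: ll|Ll|LL
L/I-2 aff ·: Ll|LL
L/II-1 aff I-1×I-2: Ll|LL
L/II-2 aff ·: Ll|LL
L/III-1 ? II-1×II-2: ll|Ll|LL
L/III-2 ? II-1×II-2: ll|Ll|LL
⇒ L over [I-1,I-2,II-1,II-2,III-1,III-2]: 85 consistent
W/I-1 aff ·: Ww|WW
W/I-2 ? ·: ww|Ww|WW
W/II-1 aff I-1×I-2: Ww|WW
W/II-2 ? ·: ww|Ww|WW
W/III-1 aff II-1×II-2: Ww|WW
W/III-2 ? II-1×II-2: ww|Ww|WW
⇒ W over [I-1,I-2,II-1,II-2,III-1,III-2]: 84 consistent

II-2 ∈ {Jj LL WW, Jj LL Ww, Jj LL ww, Jj Ll WW, Jj Ll Ww, Jj Ll ww}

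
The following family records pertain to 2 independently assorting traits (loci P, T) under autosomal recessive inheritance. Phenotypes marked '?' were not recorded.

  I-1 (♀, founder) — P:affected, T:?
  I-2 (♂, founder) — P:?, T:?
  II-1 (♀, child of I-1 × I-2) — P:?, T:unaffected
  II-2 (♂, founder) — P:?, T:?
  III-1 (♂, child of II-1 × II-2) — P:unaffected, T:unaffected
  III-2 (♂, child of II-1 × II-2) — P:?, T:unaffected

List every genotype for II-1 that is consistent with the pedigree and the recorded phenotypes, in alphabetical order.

II-1 ∈ {Pp TT, Pp Tt, pp TT, pp Tt}

P/I-1 aff ·: pp
P/I-2 ? ·: PP|Pp|pp
P/II-1 ? I-1×I-2: Pp|pp
P/II-2 ? ·: PP|Pp|pp
P/III-1 un II-1×II-2: PP|Pp
P/III-2 ? II-1×II-2: PP|Pp|pp
⇒ P over [I-1,I-2,II-1,II-2,III-1,III-2]: 30 consistent
T/I-1 ? ·: TT|Tt|tt
T/I-2 ? ·: TT|Tt|tt
T/II-1 un I-1×I-2: TT|Tt
T/II-2 ? ·: TT|Tt|tt
T/III-1 un II-1×II-2: TT|Tt
T/III-2 un II-1×II-2: TT|Tt
⇒ T over [I-1,I-2,II-1,II-2,III-1,III-2]: 87 consistent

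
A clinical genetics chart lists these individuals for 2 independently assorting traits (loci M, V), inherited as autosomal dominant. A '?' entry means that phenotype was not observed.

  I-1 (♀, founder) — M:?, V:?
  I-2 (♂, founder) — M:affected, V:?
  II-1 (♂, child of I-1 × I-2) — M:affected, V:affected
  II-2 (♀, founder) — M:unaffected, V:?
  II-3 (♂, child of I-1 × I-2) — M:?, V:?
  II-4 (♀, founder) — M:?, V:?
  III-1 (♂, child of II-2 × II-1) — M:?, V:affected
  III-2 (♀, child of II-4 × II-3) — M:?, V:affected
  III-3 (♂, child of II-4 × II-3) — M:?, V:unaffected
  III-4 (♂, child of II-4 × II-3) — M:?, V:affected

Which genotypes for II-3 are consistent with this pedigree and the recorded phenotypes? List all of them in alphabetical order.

II-3 ∈ {MM Vv, MM vv, Mm Vv, Mm vv, mm Vv, mm vv}

M/I-1 ? ·: mm|Mm|MM
M/I-2 aff ·: Mm|MM
M/II-1 aff I-1×I-2: Mm|MM
M/II-2 un ·: mm
M/II-3 ? I-1×I-2: mm|Mm|MM
M/II-4 ? ·: mm|Mm|MM
M/III-1 ? II-2×II-1: mm|Mm
M/III-2 ? II-4×II-3: mm|Mm|MM
M/III-3 ? II-4×II-3: mm|Mm|MM
M/III-4 ? II-4×II-3: mm|Mm|MM
⇒ M over [I-1,I-2,II-1,II-2,II-3,II-4,III-1,III-2,III-3,III-4]: 709 consistent
V/I-1 ? ·: vv|Vv|VV
V/I-2 ? ·: vv|Vv|VV
V/II-1 aff I-1×I-2: Vv|VV
V/II-2 ? ·: vv|Vv|VV
V/II-3 ? I-1×I-2: vv|Vv
V/II-4 ? ·: vv|Vv
V/III-1 aff II-2×II-1: Vv|VV
V/III-2 aff II-4×II-3: Vv|VV
V/III-3 un II-4×II-3: vv
V/III-4 aff II-4×II-3: Vv|VV
⇒ V over [I-1,I-2,II-1,II-2,II-3,II-4,III-1,III-2,III-3,III-4]: 254 consistent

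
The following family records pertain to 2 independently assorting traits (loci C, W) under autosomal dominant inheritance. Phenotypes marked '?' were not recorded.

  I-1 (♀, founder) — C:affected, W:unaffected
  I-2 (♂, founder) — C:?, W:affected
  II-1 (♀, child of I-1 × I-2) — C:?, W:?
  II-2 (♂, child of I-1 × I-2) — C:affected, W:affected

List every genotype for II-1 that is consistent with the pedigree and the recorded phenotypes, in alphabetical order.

C/I-1 aff ·: Cc|CC
C/I-2 ? ·: cc|Cc|CC
C/II-1 ? I-1×I-2: cc|Cc|CC
C/II-2 aff I-1×I-2: Cc|CC
⇒ C over [I-1,I-2,II-1,II-2]: 18 consistent
W/I-1 un ·: ww
W/I-2 aff ·: Ww|WW
W/II-1 ? I-1×I-2: ww|Ww
W/II-2 aff I-1×I-2: Ww
⇒ W over [I-1,I-2,II-1,II-2]: 3 consistent

II-1 ∈ {CC Ww, CC ww, Cc Ww, Cc ww, cc Ww, cc ww}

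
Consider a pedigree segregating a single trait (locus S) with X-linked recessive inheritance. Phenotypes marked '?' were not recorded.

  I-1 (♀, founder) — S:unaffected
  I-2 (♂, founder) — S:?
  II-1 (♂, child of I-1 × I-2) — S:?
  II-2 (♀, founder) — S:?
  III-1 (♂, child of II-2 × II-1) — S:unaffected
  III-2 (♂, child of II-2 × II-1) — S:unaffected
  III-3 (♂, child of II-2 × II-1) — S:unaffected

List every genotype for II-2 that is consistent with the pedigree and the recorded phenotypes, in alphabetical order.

II-2 ∈ {X^SX^S, X^SX^s}

S/I-1 un ·: X^SX^S|X^SX^s
S/I-2 ? ·: X^SY|X^sY
S/II-1 ? I-1×I-2: X^SY|X^sY
S/II-2 ? ·: X^SX^S|X^SX^s
S/III-1 un II-2×II-1: X^SY
S/III-2 un II-2×II-1: X^SY
S/III-3 un II-2×II-1: X^SY
⇒ S over [I-1,I-2,II-1,II-2,III-1,III-2,III-3]: 12 consistent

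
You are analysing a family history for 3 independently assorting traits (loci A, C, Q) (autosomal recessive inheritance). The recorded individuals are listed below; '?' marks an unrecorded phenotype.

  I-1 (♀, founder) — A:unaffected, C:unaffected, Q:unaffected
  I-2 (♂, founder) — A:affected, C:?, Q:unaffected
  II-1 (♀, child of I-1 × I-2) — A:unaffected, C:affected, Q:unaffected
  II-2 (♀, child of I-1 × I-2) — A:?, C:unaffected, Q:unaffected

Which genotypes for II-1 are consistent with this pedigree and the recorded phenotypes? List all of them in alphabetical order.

II-1 ∈ {Aa cc QQ, Aa cc Qq}

A/I-1 un ·: AA|Aa
A/I-2 aff ·: aa
A/II-1 un I-1×I-2: Aa
A/II-2 ? I-1×I-2: Aa|aa
⇒ A over [I-1,I-2,II-1,II-2]: 3 consistent
C/I-1 un ·: Cc
C/I-2 ? ·: Cc|cc
C/II-1 aff I-1×I-2: cc
C/II-2 un I-1×I-2: CC|Cc
⇒ C over [I-1,I-2,II-1,II-2]: 3 consistent
Q/I-1 un ·: QQ|Qq
Q/I-2 un ·: QQ|Qq
Q/II-1 un I-1×I-2: QQ|Qq
Q/II-2 un I-1×I-2: QQ|Qq
⇒ Q over [I-1,I-2,II-1,II-2]: 13 consistent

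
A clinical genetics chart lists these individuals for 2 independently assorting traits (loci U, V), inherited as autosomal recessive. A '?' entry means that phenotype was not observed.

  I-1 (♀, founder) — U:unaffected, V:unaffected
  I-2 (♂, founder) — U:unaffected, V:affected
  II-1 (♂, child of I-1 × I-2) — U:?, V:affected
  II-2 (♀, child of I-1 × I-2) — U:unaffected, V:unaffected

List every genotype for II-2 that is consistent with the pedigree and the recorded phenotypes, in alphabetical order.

U/I-1 un ·: UU|Uu
U/I-2 un ·: UU|Uu
U/II-1 ? I-1×I-2: UU|Uu|uu
U/II-2 un I-1×I-2: UU|Uu
⇒ U over [I-1,I-2,II-1,II-2]: 15 consistent
V/I-1 un ·: Vv
V/I-2 aff ·: vv
V/II-1 aff I-1×I-2: vv
V/II-2 un I-1×I-2: Vv
⇒ V over [I-1,I-2,II-1,II-2]: 1 consistent

II-2 ∈ {UU Vv, Uu Vv}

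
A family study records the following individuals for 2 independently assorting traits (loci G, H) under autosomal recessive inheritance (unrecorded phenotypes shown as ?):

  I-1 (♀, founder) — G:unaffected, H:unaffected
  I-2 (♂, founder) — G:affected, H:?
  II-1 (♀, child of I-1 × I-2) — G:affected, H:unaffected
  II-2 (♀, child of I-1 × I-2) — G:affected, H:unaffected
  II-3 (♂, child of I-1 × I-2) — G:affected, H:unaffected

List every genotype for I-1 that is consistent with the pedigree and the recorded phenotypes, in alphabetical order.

G/I-1 un ·: Gg
G/I-2 aff ·: gg
G/II-1 aff I-1×I-2: gg
G/II-2 aff I-1×I-2: gg
G/II-3 aff I-1×I-2: gg
⇒ G over [I-1,I-2,II-1,II-2,II-3]: 1 consistent
H/I-1 un ·: HH|Hh
H/I-2 ? ·: HH|Hh|hh
H/II-1 un I-1×I-2: HH|Hh
H/II-2 un I-1×I-2: HH|Hh
H/II-3 un I-1×I-2: HH|Hh
⇒ H over [I-1,I-2,II-1,II-2,II-3]: 27 consistent

I-1 ∈ {Gg HH, Gg Hh}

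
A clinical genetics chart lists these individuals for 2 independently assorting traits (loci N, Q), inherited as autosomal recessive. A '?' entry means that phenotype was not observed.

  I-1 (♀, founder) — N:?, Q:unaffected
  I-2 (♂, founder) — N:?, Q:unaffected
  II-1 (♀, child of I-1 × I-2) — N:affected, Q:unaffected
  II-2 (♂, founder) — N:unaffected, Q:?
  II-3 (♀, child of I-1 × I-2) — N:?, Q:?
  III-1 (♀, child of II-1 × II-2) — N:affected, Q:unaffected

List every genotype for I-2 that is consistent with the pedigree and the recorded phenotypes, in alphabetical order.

I-2 ∈ {Nn QQ, Nn Qq, nn QQ, nn Qq}

N/I-1 ? ·: Nn|nn
N/I-2 ? ·: Nn|nn
N/II-1 aff I-1×I-2: nn
N/II-2 un ·: Nn
N/II-3 ? I-1×I-2: NN|Nn|nn
N/III-1 aff II-1×II-2: nn
⇒ N over [I-1,I-2,II-1,II-2,II-3,III-1]: 8 consistent
Q/I-1 un ·: QQ|Qq
Q/I-2 un ·: QQ|Qq
Q/II-1 un I-1×I-2: QQ|Qq
Q/II-2 ? ·: QQ|Qq|qq
Q/II-3 ? I-1×I-2: QQ|Qq|qq
Q/III-1 un II-1×II-2: QQ|Qq
⇒ Q over [I-1,I-2,II-1,II-2,II-3,III-1]: 67 consistent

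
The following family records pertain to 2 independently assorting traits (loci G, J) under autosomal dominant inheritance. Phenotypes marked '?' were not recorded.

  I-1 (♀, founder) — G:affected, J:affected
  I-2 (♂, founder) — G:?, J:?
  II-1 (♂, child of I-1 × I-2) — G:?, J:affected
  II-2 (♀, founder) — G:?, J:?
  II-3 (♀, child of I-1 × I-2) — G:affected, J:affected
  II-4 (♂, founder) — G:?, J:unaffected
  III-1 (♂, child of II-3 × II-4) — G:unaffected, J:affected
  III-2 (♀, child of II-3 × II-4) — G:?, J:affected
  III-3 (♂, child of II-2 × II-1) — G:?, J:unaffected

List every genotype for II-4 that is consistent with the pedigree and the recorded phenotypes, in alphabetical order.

G/I-1 aff ·: Gg|GG
G/I-2 ? ·: gg|Gg|GG
G/II-1 ? I-1×I-2: gg|Gg|GG
G/II-2 ? ·: gg|Gg|GG
G/II-3 aff I-1×I-2: Gg
G/II-4 ? ·: gg|Gg
G/III-1 un II-3×II-4: gg
G/III-2 ? II-3×II-4: gg|Gg|GG
G/III-3 ? II-2×II-1: gg|Gg|GG
⇒ G over [I-1,I-2,II-1,II-2,II-3,II-4,III-1,III-2,III-3]: 275 consistent
J/I-1 aff ·: Jj|JJ
J/I-2 ? ·: jj|Jj|JJ
J/II-1 aff I-1×I-2: Jj
J/II-2 ? ·: jj|Jj
J/II-3 aff I-1×I-2: Jj|JJ
J/II-4 un ·: jj
J/III-1 aff II-3×II-4: Jj
J/III-2 aff II-3×II-4: Jj
J/III-3 un II-2×II-1: jj
⇒ J over [I-1,I-2,II-1,II-2,II-3,II-4,III-1,III-2,III-3]: 16 consistent

II-4 ∈ {Gg jj, gg jj}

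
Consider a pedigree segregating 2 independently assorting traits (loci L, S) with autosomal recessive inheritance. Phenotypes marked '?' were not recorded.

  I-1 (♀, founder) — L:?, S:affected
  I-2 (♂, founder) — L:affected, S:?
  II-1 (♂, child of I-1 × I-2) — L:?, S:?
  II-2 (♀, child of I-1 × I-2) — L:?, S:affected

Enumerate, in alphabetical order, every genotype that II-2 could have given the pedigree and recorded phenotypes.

II-2 ∈ {Ll ss, ll ss}

L/I-1 ? ·: LL|Ll|ll
L/I-2 aff ·: ll
L/II-1 ? I-1×I-2: Ll|ll
L/II-2 ? I-1×I-2: Ll|ll
⇒ L over [I-1,I-2,II-1,II-2]: 6 consistent
S/I-1 aff ·: ss
S/I-2 ? ·: Ss|ss
S/II-1 ? I-1×I-2: Ss|ss
S/II-2 aff I-1×I-2: ss
⇒ S over [I-1,I-2,II-1,II-2]: 3 consistent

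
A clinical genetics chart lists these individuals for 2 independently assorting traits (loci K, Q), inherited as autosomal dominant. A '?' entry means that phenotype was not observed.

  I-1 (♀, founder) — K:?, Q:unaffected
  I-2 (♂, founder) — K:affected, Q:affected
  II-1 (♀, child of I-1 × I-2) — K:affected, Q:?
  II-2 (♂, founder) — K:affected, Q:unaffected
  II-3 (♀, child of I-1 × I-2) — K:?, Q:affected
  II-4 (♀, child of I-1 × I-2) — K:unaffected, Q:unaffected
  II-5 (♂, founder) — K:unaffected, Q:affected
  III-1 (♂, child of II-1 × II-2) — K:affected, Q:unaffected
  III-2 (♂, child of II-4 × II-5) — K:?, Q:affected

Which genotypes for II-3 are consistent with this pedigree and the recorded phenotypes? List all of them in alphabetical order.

K/I-1 ? ·: kk|Kk
K/I-2 aff ·: Kk
K/II-1 aff I-1×I-2: Kk|KK
K/II-2 aff ·: Kk|KK
K/II-3 ? I-1×I-2: kk|Kk|KK
K/II-4 un I-1×I-2: kk
K/II-5 un ·: kk
K/III-1 aff II-1×II-2: Kk|KK
K/III-2 ? II-4×II-5: kk
⇒ K over [I-1,I-2,II-1,II-2,II-3,II-4,II-5,III-1,III-2]: 29 consistent
Q/I-1 un ·: qq
Q/I-2 aff ·: Qq
Q/II-1 ? I-1×I-2: qq|Qq
Q/II-2 un ·: qq
Q/II-3 aff I-1×I-2: Qq
Q/II-4 un I-1×I-2: qq
Q/II-5 aff ·: Qq|QQ
Q/III-1 un II-1×II-2: qq
Q/III-2 aff II-4×II-5: Qq
⇒ Q over [I-1,I-2,II-1,II-2,II-3,II-4,II-5,III-1,III-2]: 4 consistent

II-3 ∈ {KK Qq, Kk Qq, kk Qq}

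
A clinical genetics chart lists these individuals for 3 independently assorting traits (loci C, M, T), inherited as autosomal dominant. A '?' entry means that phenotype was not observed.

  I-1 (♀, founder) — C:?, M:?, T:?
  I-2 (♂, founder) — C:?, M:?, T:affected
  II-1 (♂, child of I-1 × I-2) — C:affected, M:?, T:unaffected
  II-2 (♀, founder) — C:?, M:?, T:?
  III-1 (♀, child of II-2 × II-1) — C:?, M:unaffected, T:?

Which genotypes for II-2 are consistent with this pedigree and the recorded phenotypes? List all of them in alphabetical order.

II-2 ∈ {CC Mm TT, CC Mm Tt, CC Mm tt, CC mm TT, CC mm Tt, CC mm tt, Cc Mm TT, Cc Mm Tt, Cc Mm tt, Cc mm TT, Cc mm Tt, Cc mm tt, cc Mm TT, cc Mm Tt, cc Mm tt, cc mm TT, cc mm Tt, cc mm tt}

C/I-1 ? ·: cc|Cc|CC
C/I-2 ? ·: cc|Cc|CC
C/II-1 aff I-1×I-2: Cc|CC
C/II-2 ? ·: cc|Cc|CC
C/III-1 ? II-2×II-1: cc|Cc|CC
⇒ C over [I-1,I-2,II-1,II-2,III-1]: 65 consistent
M/I-1 ? ·: mm|Mm|MM
M/I-2 ? ·: mm|Mm|MM
M/II-1 ? I-1×I-2: mm|Mm
M/II-2 ? ·: mm|Mm
M/III-1 un II-2×II-1: mm
⇒ M over [I-1,I-2,II-1,II-2,III-1]: 22 consistent
T/I-1 ? ·: tt|Tt
T/I-2 aff ·: Tt
T/II-1 un I-1×I-2: tt
T/II-2 ? ·: tt|Tt|TT
T/III-1 ? II-2×II-1: tt|Tt
⇒ T over [I-1,I-2,II-1,II-2,III-1]: 8 consistent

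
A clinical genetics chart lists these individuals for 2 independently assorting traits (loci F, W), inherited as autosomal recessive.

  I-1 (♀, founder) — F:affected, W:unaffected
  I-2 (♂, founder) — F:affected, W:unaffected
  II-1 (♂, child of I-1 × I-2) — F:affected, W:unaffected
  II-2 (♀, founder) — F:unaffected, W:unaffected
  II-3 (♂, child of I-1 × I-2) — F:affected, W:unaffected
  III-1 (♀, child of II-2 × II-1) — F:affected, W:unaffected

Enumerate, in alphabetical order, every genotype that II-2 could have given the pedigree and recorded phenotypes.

II-2 ∈ {Ff WW, Ff Ww}

F/I-1 aff ·: ff
F/I-2 aff ·: ff
F/II-1 aff I-1×I-2: ff
F/II-2 un ·: Ff
F/II-3 aff I-1×I-2: ff
F/III-1 aff II-2×II-1: ff
⇒ F over [I-1,I-2,II-1,II-2,II-3,III-1]: 1 consistent
W/I-1 un ·: WW|Ww
W/I-2 un ·: WW|Ww
W/II-1 un I-1×I-2: WW|Ww
W/II-2 un ·: WW|Ww
W/II-3 un I-1×I-2: WW|Ww
W/III-1 un II-2×II-1: WW|Ww
⇒ W over [I-1,I-2,II-1,II-2,II-3,III-1]: 45 consistent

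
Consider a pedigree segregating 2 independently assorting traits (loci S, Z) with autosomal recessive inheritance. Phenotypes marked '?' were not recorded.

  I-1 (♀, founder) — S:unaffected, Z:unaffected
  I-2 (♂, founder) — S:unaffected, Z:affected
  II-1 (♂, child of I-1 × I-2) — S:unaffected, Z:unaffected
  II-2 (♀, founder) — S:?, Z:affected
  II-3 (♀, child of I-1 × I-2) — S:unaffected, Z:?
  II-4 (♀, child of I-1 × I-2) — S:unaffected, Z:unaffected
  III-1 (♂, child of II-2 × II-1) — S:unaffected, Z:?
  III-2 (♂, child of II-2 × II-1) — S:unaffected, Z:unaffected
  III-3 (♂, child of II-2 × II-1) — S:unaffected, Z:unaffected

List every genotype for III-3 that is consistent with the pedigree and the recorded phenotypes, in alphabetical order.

S/I-1 un ·: SS|Ss
S/I-2 un ·: SS|Ss
S/II-1 un I-1×I-2: SS|Ss
S/II-2 ? ·: SS|Ss|ss
S/II-3 un I-1×I-2: SS|Ss
S/II-4 un I-1×I-2: SS|Ss
S/III-1 un II-2×II-1: SS|Ss
S/III-2 un II-2×II-1: SS|Ss
S/III-3 un II-2×II-1: SS|Ss
⇒ S over [I-1,I-2,II-1,II-2,II-3,II-4,III-1,III-2,III-3]: 334 consistent
Z/I-1 un ·: ZZ|Zz
Z/I-2 aff ·: zz
Z/II-1 un I-1×I-2: Zz
Z/II-2 aff ·: zz
Z/II-3 ? I-1×I-2: Zz|zz
Z/II-4 un I-1×I-2: Zz
Z/III-1 ? II-2×II-1: Zz|zz
Z/III-2 un II-2×II-1: Zz
Z/III-3 un II-2×II-1: Zz
⇒ Z over [I-1,I-2,II-1,II-2,II-3,II-4,III-1,III-2,III-3]: 6 consistent

III-3 ∈ {SS Zz, Ss Zz}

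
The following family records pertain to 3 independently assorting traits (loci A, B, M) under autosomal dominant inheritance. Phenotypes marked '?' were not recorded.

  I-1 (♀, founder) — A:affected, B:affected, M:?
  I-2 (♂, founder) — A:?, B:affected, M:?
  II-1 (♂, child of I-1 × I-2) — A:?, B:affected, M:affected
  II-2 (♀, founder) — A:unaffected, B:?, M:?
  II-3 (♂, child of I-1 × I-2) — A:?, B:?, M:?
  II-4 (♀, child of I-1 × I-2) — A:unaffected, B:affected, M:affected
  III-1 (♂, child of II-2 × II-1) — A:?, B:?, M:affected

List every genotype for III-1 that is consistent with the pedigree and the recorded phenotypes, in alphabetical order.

A/I-1 aff ·: Aa
A/I-2 ? ·: aa|Aa
A/II-1 ? I-1×I-2: aa|Aa|AA
A/II-2 un ·: aa
A/II-3 ? I-1×I-2: aa|Aa|AA
A/II-4 un I-1×I-2: aa
A/III-1 ? II-2×II-1: aa|Aa
⇒ A over [I-1,I-2,II-1,II-2,II-3,II-4,III-1]: 18 consistent
B/I-1 aff ·: Bb|BB
B/I-2 aff ·: Bb|BB
B/II-1 aff I-1×I-2: Bb|BB
B/II-2 ? ·: bb|Bb|BB
B/II-3 ? I-1×I-2: bb|Bb|BB
B/II-4 aff I-1×I-2: Bb|BB
B/III-1 ? II-2×II-1: bb|Bb|BB
⇒ B over [I-1,I-2,II-1,II-2,II-3,II-4,III-1]: 158 consistent
M/I-1 ? ·: mm|Mm|MM
M/I-2 ? ·: mm|Mm|MM
M/II-1 aff I-1×I-2: Mm|MM
M/II-2 ? ·: mm|Mm|MM
M/II-3 ? I-1×I-2: mm|Mm|MM
M/II-4 aff I-1×I-2: Mm|MM
M/III-1 aff II-2×II-1: Mm|MM
⇒ M over [I-1,I-2,II-1,II-2,II-3,II-4,III-1]: 160 consistent

III-1 ∈ {Aa BB MM, Aa BB Mm, Aa Bb MM, Aa Bb Mm, Aa bb MM, Aa bb Mm, aa BB MM, aa BB Mm, aa Bb MM, aa Bb Mm, aa bb MM, aa bb Mm}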